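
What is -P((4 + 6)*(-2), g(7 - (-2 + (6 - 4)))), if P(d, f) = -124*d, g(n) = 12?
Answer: -2480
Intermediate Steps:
-P((4 + 6)*(-2), g(7 - (-2 + (6 - 4)))) = -(-124)*(4 + 6)*(-2) = -(-124)*10*(-2) = -(-124)*(-20) = -1*2480 = -2480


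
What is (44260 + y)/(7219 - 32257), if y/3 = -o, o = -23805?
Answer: -115675/25038 ≈ -4.6200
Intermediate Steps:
y = 71415 (y = 3*(-1*(-23805)) = 3*23805 = 71415)
(44260 + y)/(7219 - 32257) = (44260 + 71415)/(7219 - 32257) = 115675/(-25038) = 115675*(-1/25038) = -115675/25038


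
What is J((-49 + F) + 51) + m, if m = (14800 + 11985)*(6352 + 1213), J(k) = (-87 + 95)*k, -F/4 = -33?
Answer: 202629597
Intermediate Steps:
F = 132 (F = -4*(-33) = 132)
J(k) = 8*k
m = 202628525 (m = 26785*7565 = 202628525)
J((-49 + F) + 51) + m = 8*((-49 + 132) + 51) + 202628525 = 8*(83 + 51) + 202628525 = 8*134 + 202628525 = 1072 + 202628525 = 202629597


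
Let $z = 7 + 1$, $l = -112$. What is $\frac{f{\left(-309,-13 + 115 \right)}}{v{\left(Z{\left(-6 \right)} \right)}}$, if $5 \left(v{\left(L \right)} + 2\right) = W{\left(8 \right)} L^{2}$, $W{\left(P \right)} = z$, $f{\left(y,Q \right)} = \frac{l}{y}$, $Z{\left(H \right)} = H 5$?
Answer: $\frac{56}{222171} \approx 0.00025206$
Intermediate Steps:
$Z{\left(H \right)} = 5 H$
$z = 8$
$f{\left(y,Q \right)} = - \frac{112}{y}$
$W{\left(P \right)} = 8$
$v{\left(L \right)} = -2 + \frac{8 L^{2}}{5}$
$\frac{f{\left(-309,-13 + 115 \right)}}{v{\left(Z{\left(-6 \right)} \right)}} = \frac{\left(-112\right) \frac{1}{-309}}{-2 + \frac{8 \left(5 \left(-6\right)\right)^{2}}{5}} = \frac{\left(-112\right) \left(- \frac{1}{309}\right)}{-2 + \frac{8 \left(-30\right)^{2}}{5}} = \frac{112}{309 \left(-2 + \frac{8}{5} \cdot 900\right)} = \frac{112}{309 \left(-2 + 1440\right)} = \frac{112}{309 \cdot 1438} = \frac{112}{309} \cdot \frac{1}{1438} = \frac{56}{222171}$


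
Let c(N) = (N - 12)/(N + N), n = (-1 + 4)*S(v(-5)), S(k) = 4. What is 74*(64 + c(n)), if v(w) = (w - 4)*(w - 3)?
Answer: 4736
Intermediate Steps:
v(w) = (-4 + w)*(-3 + w)
n = 12 (n = (-1 + 4)*4 = 3*4 = 12)
c(N) = (-12 + N)/(2*N) (c(N) = (-12 + N)/((2*N)) = (-12 + N)*(1/(2*N)) = (-12 + N)/(2*N))
74*(64 + c(n)) = 74*(64 + (½)*(-12 + 12)/12) = 74*(64 + (½)*(1/12)*0) = 74*(64 + 0) = 74*64 = 4736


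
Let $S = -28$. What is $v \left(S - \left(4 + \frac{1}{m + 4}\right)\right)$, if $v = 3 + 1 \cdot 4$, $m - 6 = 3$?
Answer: $- \frac{2919}{13} \approx -224.54$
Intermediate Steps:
$m = 9$ ($m = 6 + 3 = 9$)
$v = 7$ ($v = 3 + 4 = 7$)
$v \left(S - \left(4 + \frac{1}{m + 4}\right)\right) = 7 \left(-28 - \left(4 + \frac{1}{9 + 4}\right)\right) = 7 \left(-28 - \left(4 + \frac{1}{13}\right)\right) = 7 \left(-28 - \frac{53}{13}\right) = 7 \left(- \frac{417}{13}\right) = - \frac{2919}{13}$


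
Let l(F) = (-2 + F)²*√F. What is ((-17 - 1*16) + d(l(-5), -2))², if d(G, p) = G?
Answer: (33 - 49*I*√5)² ≈ -10916.0 - 7231.4*I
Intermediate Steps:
l(F) = √F*(-2 + F)²
((-17 - 1*16) + d(l(-5), -2))² = ((-17 - 1*16) + √(-5)*(-2 - 5)²)² = ((-17 - 16) + (I*√5)*(-7)²)² = (-33 + (I*√5)*49)² = (-33 + 49*I*√5)²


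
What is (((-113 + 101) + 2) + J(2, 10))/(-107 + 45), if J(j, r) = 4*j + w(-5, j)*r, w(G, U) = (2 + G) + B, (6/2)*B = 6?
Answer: 6/31 ≈ 0.19355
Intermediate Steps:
B = 2 (B = (⅓)*6 = 2)
w(G, U) = 4 + G (w(G, U) = (2 + G) + 2 = 4 + G)
J(j, r) = -r + 4*j (J(j, r) = 4*j + (4 - 5)*r = 4*j - r = -r + 4*j)
(((-113 + 101) + 2) + J(2, 10))/(-107 + 45) = (((-113 + 101) + 2) + (-1*10 + 4*2))/(-107 + 45) = ((-12 + 2) + (-10 + 8))/(-62) = (-10 - 2)*(-1/62) = -12*(-1/62) = 6/31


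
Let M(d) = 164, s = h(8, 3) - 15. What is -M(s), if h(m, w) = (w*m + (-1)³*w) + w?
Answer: -164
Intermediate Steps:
h(m, w) = m*w (h(m, w) = (m*w - w) + w = (-w + m*w) + w = m*w)
s = 9 (s = 8*3 - 15 = 24 - 15 = 9)
-M(s) = -1*164 = -164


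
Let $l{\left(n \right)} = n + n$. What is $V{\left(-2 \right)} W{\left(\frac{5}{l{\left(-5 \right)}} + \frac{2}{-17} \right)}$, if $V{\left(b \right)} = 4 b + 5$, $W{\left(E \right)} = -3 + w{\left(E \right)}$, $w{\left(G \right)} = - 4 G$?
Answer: $\frac{27}{17} \approx 1.5882$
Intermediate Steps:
$l{\left(n \right)} = 2 n$
$W{\left(E \right)} = -3 - 4 E$
$V{\left(b \right)} = 5 + 4 b$
$V{\left(-2 \right)} W{\left(\frac{5}{l{\left(-5 \right)}} + \frac{2}{-17} \right)} = \left(5 + 4 \left(-2\right)\right) \left(-3 - 4 \left(\frac{5}{2 \left(-5\right)} + \frac{2}{-17}\right)\right) = \left(5 - 8\right) \left(-3 - 4 \left(\frac{5}{-10} + 2 \left(- \frac{1}{17}\right)\right)\right) = - 3 \left(-3 - 4 \left(5 \left(- \frac{1}{10}\right) - \frac{2}{17}\right)\right) = - 3 \left(-3 - 4 \left(- \frac{1}{2} - \frac{2}{17}\right)\right) = - 3 \left(-3 - - \frac{42}{17}\right) = - 3 \left(-3 + \frac{42}{17}\right) = \left(-3\right) \left(- \frac{9}{17}\right) = \frac{27}{17}$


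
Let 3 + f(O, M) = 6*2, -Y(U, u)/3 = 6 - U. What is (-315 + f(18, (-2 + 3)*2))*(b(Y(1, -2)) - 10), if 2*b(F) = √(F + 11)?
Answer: 3060 - 306*I ≈ 3060.0 - 306.0*I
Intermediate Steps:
Y(U, u) = -18 + 3*U (Y(U, u) = -3*(6 - U) = -18 + 3*U)
b(F) = √(11 + F)/2 (b(F) = √(F + 11)/2 = √(11 + F)/2)
f(O, M) = 9 (f(O, M) = -3 + 6*2 = -3 + 12 = 9)
(-315 + f(18, (-2 + 3)*2))*(b(Y(1, -2)) - 10) = (-315 + 9)*(√(11 + (-18 + 3*1))/2 - 10) = -306*(√(11 + (-18 + 3))/2 - 10) = -306*(√(11 - 15)/2 - 10) = -306*(√(-4)/2 - 10) = -306*((2*I)/2 - 10) = -306*(I - 10) = -306*(-10 + I) = 3060 - 306*I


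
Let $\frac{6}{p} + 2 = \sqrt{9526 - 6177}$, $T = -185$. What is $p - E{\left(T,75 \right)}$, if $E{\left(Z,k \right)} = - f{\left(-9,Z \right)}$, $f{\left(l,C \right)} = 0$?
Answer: $\frac{4}{1115} + \frac{2 \sqrt{3349}}{1115} \approx 0.10739$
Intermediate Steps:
$E{\left(Z,k \right)} = 0$ ($E{\left(Z,k \right)} = \left(-1\right) 0 = 0$)
$p = \frac{6}{-2 + \sqrt{3349}}$ ($p = \frac{6}{-2 + \sqrt{9526 - 6177}} = \frac{6}{-2 + \sqrt{3349}} \approx 0.10739$)
$p - E{\left(T,75 \right)} = \left(\frac{4}{1115} + \frac{2 \sqrt{3349}}{1115}\right) - 0 = \left(\frac{4}{1115} + \frac{2 \sqrt{3349}}{1115}\right) + 0 = \frac{4}{1115} + \frac{2 \sqrt{3349}}{1115}$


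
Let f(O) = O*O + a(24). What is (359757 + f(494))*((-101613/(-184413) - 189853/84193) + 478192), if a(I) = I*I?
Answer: 1495716213966367750204/5175427903 ≈ 2.8900e+11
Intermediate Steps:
a(I) = I²
f(O) = 576 + O² (f(O) = O*O + 24² = O² + 576 = 576 + O²)
(359757 + f(494))*((-101613/(-184413) - 189853/84193) + 478192) = (359757 + (576 + 494²))*((-101613/(-184413) - 189853/84193) + 478192) = (359757 + (576 + 244036))*((-101613*(-1/184413) - 189853*1/84193) + 478192) = (359757 + 244612)*((33871/61471 - 189853/84193) + 478192) = 604369*(-8818752660/5175427903 + 478192) = 604369*(2474839401038716/5175427903) = 1495716213966367750204/5175427903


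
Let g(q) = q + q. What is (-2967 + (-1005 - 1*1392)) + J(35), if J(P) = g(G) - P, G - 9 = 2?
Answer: -5377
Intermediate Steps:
G = 11 (G = 9 + 2 = 11)
g(q) = 2*q
J(P) = 22 - P (J(P) = 2*11 - P = 22 - P)
(-2967 + (-1005 - 1*1392)) + J(35) = (-2967 + (-1005 - 1*1392)) + (22 - 1*35) = (-2967 + (-1005 - 1392)) + (22 - 35) = (-2967 - 2397) - 13 = -5364 - 13 = -5377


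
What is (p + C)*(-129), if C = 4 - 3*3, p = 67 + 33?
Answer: -12255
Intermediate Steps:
p = 100
C = -5 (C = 4 - 9 = -5)
(p + C)*(-129) = (100 - 5)*(-129) = 95*(-129) = -12255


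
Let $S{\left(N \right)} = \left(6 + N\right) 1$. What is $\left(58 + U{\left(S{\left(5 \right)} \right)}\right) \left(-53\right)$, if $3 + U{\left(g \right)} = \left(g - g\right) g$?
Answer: $-2915$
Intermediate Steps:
$S{\left(N \right)} = 6 + N$
$U{\left(g \right)} = -3$ ($U{\left(g \right)} = -3 + \left(g - g\right) g = -3 + 0 g = -3 + 0 = -3$)
$\left(58 + U{\left(S{\left(5 \right)} \right)}\right) \left(-53\right) = \left(58 - 3\right) \left(-53\right) = 55 \left(-53\right) = -2915$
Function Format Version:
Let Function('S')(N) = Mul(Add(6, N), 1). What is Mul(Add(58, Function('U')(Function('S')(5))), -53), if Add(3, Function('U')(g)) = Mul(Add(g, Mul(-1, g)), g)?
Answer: -2915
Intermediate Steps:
Function('S')(N) = Add(6, N)
Function('U')(g) = -3 (Function('U')(g) = Add(-3, Mul(Add(g, Mul(-1, g)), g)) = Add(-3, Mul(0, g)) = Add(-3, 0) = -3)
Mul(Add(58, Function('U')(Function('S')(5))), -53) = Mul(Add(58, -3), -53) = Mul(55, -53) = -2915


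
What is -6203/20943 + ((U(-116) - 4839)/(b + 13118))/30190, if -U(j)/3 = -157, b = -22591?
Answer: -886951842293/2994742923705 ≈ -0.29617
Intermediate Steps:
U(j) = 471 (U(j) = -3*(-157) = 471)
-6203/20943 + ((U(-116) - 4839)/(b + 13118))/30190 = -6203/20943 + ((471 - 4839)/(-22591 + 13118))/30190 = -6203*1/20943 - 4368/(-9473)*(1/30190) = -6203/20943 - 4368*(-1/9473)*(1/30190) = -6203/20943 + (4368/9473)*(1/30190) = -6203/20943 + 2184/142994935 = -886951842293/2994742923705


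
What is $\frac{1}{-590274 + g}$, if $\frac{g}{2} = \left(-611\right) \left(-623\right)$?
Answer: $\frac{1}{171032} \approx 5.8469 \cdot 10^{-6}$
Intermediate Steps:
$g = 761306$ ($g = 2 \left(\left(-611\right) \left(-623\right)\right) = 2 \cdot 380653 = 761306$)
$\frac{1}{-590274 + g} = \frac{1}{-590274 + 761306} = \frac{1}{171032}$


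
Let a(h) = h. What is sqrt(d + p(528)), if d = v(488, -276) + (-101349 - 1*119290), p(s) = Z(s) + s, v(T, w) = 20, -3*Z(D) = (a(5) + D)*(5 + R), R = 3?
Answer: I*sqrt(1993611)/3 ≈ 470.65*I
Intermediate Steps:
Z(D) = -40/3 - 8*D/3 (Z(D) = -(5 + D)*(5 + 3)/3 = -(5 + D)*8/3 = -(40 + 8*D)/3 = -40/3 - 8*D/3)
p(s) = -40/3 - 5*s/3 (p(s) = (-40/3 - 8*s/3) + s = -40/3 - 5*s/3)
d = -220619 (d = 20 + (-101349 - 1*119290) = 20 + (-101349 - 119290) = 20 - 220639 = -220619)
sqrt(d + p(528)) = sqrt(-220619 + (-40/3 - 5/3*528)) = sqrt(-220619 + (-40/3 - 880)) = sqrt(-220619 - 2680/3) = sqrt(-664537/3) = I*sqrt(1993611)/3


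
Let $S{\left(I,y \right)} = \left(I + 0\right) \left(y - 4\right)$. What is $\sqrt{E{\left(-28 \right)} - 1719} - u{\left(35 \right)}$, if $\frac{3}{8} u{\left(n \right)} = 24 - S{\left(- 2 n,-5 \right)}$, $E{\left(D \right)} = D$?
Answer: $1616 + i \sqrt{1747} \approx 1616.0 + 41.797 i$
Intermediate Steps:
$S{\left(I,y \right)} = I \left(-4 + y\right)$
$u{\left(n \right)} = 64 - 48 n$ ($u{\left(n \right)} = \frac{8 \left(24 - - 2 n \left(-4 - 5\right)\right)}{3} = \frac{8 \left(24 - - 2 n \left(-9\right)\right)}{3} = \frac{8 \left(24 - 18 n\right)}{3} = 64 - 48 n$)
$\sqrt{E{\left(-28 \right)} - 1719} - u{\left(35 \right)} = \sqrt{-28 - 1719} - \left(64 - 1680\right) = \sqrt{-1747} - \left(64 - 1680\right) = i \sqrt{1747} - -1616 = i \sqrt{1747} + 1616 = 1616 + i \sqrt{1747}$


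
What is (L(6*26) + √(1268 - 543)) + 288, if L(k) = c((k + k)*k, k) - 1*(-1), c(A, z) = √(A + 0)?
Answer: 289 + 5*√29 + 156*√2 ≈ 536.54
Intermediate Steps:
c(A, z) = √A
L(k) = 1 + √2*√(k²) (L(k) = √((k + k)*k) - 1*(-1) = √((2*k)*k) + 1 = √(2*k²) + 1 = √2*√(k²) + 1 = 1 + √2*√(k²))
(L(6*26) + √(1268 - 543)) + 288 = ((1 + √2*√((6*26)²)) + √(1268 - 543)) + 288 = ((1 + √2*√(156²)) + √725) + 288 = ((1 + √2*√24336) + 5*√29) + 288 = ((1 + √2*156) + 5*√29) + 288 = ((1 + 156*√2) + 5*√29) + 288 = (1 + 5*√29 + 156*√2) + 288 = 289 + 5*√29 + 156*√2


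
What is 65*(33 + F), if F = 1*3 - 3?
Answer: 2145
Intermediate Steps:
F = 0 (F = 3 - 3 = 0)
65*(33 + F) = 65*(33 + 0) = 65*33 = 2145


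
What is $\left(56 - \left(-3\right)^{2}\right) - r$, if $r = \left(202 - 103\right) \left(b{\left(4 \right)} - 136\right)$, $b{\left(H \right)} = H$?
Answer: $13115$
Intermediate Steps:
$r = -13068$ ($r = \left(202 - 103\right) \left(4 - 136\right) = 99 \left(-132\right) = -13068$)
$\left(56 - \left(-3\right)^{2}\right) - r = \left(56 - \left(-3\right)^{2}\right) - -13068 = \left(56 - 9\right) + 13068 = 47 + 13068 = 13115$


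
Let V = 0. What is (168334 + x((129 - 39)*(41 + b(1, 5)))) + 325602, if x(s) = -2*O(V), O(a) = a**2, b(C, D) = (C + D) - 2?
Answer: 493936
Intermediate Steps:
b(C, D) = -2 + C + D
x(s) = 0 (x(s) = -2*0**2 = -2*0 = 0)
(168334 + x((129 - 39)*(41 + b(1, 5)))) + 325602 = (168334 + 0) + 325602 = 168334 + 325602 = 493936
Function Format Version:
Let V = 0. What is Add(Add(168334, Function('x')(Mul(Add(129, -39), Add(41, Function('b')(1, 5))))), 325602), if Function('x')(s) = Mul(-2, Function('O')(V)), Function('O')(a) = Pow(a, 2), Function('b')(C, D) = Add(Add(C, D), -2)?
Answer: 493936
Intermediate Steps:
Function('b')(C, D) = Add(-2, C, D)
Function('x')(s) = 0 (Function('x')(s) = Mul(-2, Pow(0, 2)) = Mul(-2, 0) = 0)
Add(Add(168334, Function('x')(Mul(Add(129, -39), Add(41, Function('b')(1, 5))))), 325602) = Add(Add(168334, 0), 325602) = Add(168334, 325602) = 493936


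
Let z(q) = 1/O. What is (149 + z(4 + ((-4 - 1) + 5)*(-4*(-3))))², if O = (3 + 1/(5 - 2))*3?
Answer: 2223081/100 ≈ 22231.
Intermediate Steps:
O = 10 (O = (3 + 1/3)*3 = (3 + ⅓)*3 = (10/3)*3 = 10)
z(q) = ⅒ (z(q) = 1/10 = ⅒)
(149 + z(4 + ((-4 - 1) + 5)*(-4*(-3))))² = (149 + ⅒)² = (1491/10)² = 2223081/100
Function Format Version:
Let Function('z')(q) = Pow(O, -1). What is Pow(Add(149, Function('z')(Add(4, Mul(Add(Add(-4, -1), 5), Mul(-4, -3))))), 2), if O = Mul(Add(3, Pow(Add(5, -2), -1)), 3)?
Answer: Rational(2223081, 100) ≈ 22231.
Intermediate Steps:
O = 10 (O = Mul(Add(3, Pow(3, -1)), 3) = Mul(Add(3, Rational(1, 3)), 3) = Mul(Rational(10, 3), 3) = 10)
Function('z')(q) = Rational(1, 10) (Function('z')(q) = Pow(10, -1) = Rational(1, 10))
Pow(Add(149, Function('z')(Add(4, Mul(Add(Add(-4, -1), 5), Mul(-4, -3))))), 2) = Pow(Add(149, Rational(1, 10)), 2) = Pow(Rational(1491, 10), 2) = Rational(2223081, 100)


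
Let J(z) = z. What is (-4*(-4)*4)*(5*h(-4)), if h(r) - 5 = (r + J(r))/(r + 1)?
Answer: 7360/3 ≈ 2453.3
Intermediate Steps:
h(r) = 5 + 2*r/(1 + r) (h(r) = 5 + (r + r)/(r + 1) = 5 + (2*r)/(1 + r) = 5 + 2*r/(1 + r))
(-4*(-4)*4)*(5*h(-4)) = (-4*(-4)*4)*(5*((5 + 7*(-4))/(1 - 4))) = (16*4)*(5*((5 - 28)/(-3))) = 64*(5*(-⅓*(-23))) = 64*(5*(23/3)) = 64*(115/3) = 7360/3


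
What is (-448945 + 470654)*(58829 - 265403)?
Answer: -4484514966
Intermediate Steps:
(-448945 + 470654)*(58829 - 265403) = 21709*(-206574) = -4484514966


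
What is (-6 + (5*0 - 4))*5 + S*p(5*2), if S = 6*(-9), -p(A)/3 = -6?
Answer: -1022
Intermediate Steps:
p(A) = 18 (p(A) = -3*(-6) = 18)
S = -54
(-6 + (5*0 - 4))*5 + S*p(5*2) = (-6 + (5*0 - 4))*5 - 54*18 = (-6 + (0 - 4))*5 - 972 = (-6 - 4)*5 - 972 = -10*5 - 972 = -50 - 972 = -1022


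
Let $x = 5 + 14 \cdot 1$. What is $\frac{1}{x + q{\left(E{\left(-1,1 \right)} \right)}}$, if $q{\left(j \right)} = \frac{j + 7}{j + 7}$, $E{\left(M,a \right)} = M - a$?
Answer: $\frac{1}{20} \approx 0.05$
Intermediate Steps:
$x = 19$ ($x = 5 + 14 = 19$)
$q{\left(j \right)} = 1$ ($q{\left(j \right)} = \frac{7 + j}{7 + j} = 1$)
$\frac{1}{x + q{\left(E{\left(-1,1 \right)} \right)}} = \frac{1}{19 + 1} = \frac{1}{20}$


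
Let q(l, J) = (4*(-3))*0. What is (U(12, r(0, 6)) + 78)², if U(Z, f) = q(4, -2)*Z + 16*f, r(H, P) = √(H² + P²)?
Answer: 30276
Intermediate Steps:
q(l, J) = 0 (q(l, J) = -12*0 = 0)
U(Z, f) = 16*f (U(Z, f) = 0*Z + 16*f = 0 + 16*f = 16*f)
(U(12, r(0, 6)) + 78)² = (16*√(0² + 6²) + 78)² = (16*√(0 + 36) + 78)² = (16*√36 + 78)² = (16*6 + 78)² = (96 + 78)² = 174² = 30276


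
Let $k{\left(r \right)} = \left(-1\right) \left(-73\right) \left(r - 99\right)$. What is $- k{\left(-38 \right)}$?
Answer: $10001$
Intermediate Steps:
$k{\left(r \right)} = -7227 + 73 r$ ($k{\left(r \right)} = 73 \left(-99 + r\right) = -7227 + 73 r$)
$- k{\left(-38 \right)} = - (-7227 + 73 \left(-38\right)) = - (-7227 - 2774) = \left(-1\right) \left(-10001\right) = 10001$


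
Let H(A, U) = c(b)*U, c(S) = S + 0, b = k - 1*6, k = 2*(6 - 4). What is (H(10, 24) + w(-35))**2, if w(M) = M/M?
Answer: 2209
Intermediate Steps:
k = 4 (k = 2*2 = 4)
b = -2 (b = 4 - 1*6 = 4 - 6 = -2)
w(M) = 1
c(S) = S
H(A, U) = -2*U
(H(10, 24) + w(-35))**2 = (-2*24 + 1)**2 = (-48 + 1)**2 = (-47)**2 = 2209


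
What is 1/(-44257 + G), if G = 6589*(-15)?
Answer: -1/143092 ≈ -6.9885e-6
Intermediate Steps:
G = -98835
1/(-44257 + G) = 1/(-44257 - 98835) = 1/(-143092) = -1/143092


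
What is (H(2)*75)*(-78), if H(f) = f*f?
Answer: -23400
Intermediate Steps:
H(f) = f**2
(H(2)*75)*(-78) = (2**2*75)*(-78) = (4*75)*(-78) = 300*(-78) = -23400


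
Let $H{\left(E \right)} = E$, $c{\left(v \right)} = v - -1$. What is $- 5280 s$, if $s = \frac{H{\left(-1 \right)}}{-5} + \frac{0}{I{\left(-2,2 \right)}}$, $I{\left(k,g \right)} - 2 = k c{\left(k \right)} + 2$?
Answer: $-1056$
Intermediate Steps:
$c{\left(v \right)} = 1 + v$ ($c{\left(v \right)} = v + 1 = 1 + v$)
$I{\left(k,g \right)} = 4 + k \left(1 + k\right)$ ($I{\left(k,g \right)} = 2 + \left(k \left(1 + k\right) + 2\right) = 2 + \left(2 + k \left(1 + k\right)\right) = 4 + k \left(1 + k\right)$)
$s = \frac{1}{5}$ ($s = - \frac{1}{-5} + \frac{0}{4 - 2 \left(1 - 2\right)} = \left(-1\right) \left(- \frac{1}{5}\right) + \frac{0}{4 - -2} = \frac{1}{5} + \frac{0}{4 + 2} = \frac{1}{5} + \frac{0}{6} = \frac{1}{5} + 0 \cdot \frac{1}{6} = \frac{1}{5} + 0 = \frac{1}{5} \approx 0.2$)
$- 5280 s = \left(-5280\right) \frac{1}{5} = -1056$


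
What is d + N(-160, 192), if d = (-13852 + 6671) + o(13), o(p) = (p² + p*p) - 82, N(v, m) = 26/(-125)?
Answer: -865651/125 ≈ -6925.2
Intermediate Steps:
N(v, m) = -26/125 (N(v, m) = 26*(-1/125) = -26/125)
o(p) = -82 + 2*p² (o(p) = (p² + p²) - 82 = 2*p² - 82 = -82 + 2*p²)
d = -6925 (d = (-13852 + 6671) + (-82 + 2*13²) = -7181 + (-82 + 2*169) = -7181 + (-82 + 338) = -7181 + 256 = -6925)
d + N(-160, 192) = -6925 - 26/125 = -865651/125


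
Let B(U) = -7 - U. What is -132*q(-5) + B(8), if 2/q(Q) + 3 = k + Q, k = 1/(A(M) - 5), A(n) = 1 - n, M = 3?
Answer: 331/19 ≈ 17.421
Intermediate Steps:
k = -1/7 (k = 1/((1 - 1*3) - 5) = 1/((1 - 3) - 5) = 1/(-2 - 5) = 1/(-7) = -1/7 ≈ -0.14286)
q(Q) = 2/(-22/7 + Q) (q(Q) = 2/(-3 + (-1/7 + Q)) = 2/(-22/7 + Q))
-132*q(-5) + B(8) = -1848/(-22 + 7*(-5)) + (-7 - 1*8) = -1848/(-22 - 35) + (-7 - 8) = -1848/(-57) - 15 = -1848*(-1)/57 - 15 = -132*(-14/57) - 15 = 616/19 - 15 = 331/19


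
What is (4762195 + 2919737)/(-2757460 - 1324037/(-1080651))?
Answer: -58052360124/20838115961 ≈ -2.7859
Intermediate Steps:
(4762195 + 2919737)/(-2757460 - 1324037/(-1080651)) = 7681932/(-2757460 - 1324037*(-1/1080651)) = 7681932/(-2757460 + 9259/7557) = 7681932/(-20838115961/7557) = 7681932*(-7557/20838115961) = -58052360124/20838115961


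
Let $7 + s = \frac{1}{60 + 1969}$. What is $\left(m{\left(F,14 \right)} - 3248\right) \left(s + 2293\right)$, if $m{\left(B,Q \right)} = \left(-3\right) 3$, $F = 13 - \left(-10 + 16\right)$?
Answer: $- \frac{15106926815}{2029} \approx -7.4455 \cdot 10^{6}$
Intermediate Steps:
$s = - \frac{14202}{2029}$ ($s = -7 + \frac{1}{60 + 1969} = -7 + \frac{1}{2029} = - \frac{14202}{2029} \approx -6.9995$)
$F = 7$ ($F = 13 - 6 = 7$)
$m{\left(B,Q \right)} = -9$
$\left(m{\left(F,14 \right)} - 3248\right) \left(s + 2293\right) = \left(-9 - 3248\right) \left(- \frac{14202}{2029} + 2293\right) = \left(-3257\right) \frac{4638295}{2029} = - \frac{15106926815}{2029}$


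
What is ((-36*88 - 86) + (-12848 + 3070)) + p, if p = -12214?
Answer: -25246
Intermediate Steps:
((-36*88 - 86) + (-12848 + 3070)) + p = ((-36*88 - 86) + (-12848 + 3070)) - 12214 = ((-3168 - 86) - 9778) - 12214 = (-3254 - 9778) - 12214 = -13032 - 12214 = -25246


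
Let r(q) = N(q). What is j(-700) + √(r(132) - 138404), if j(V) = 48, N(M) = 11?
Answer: 48 + 3*I*√15377 ≈ 48.0 + 372.01*I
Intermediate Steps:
r(q) = 11
j(-700) + √(r(132) - 138404) = 48 + √(11 - 138404) = 48 + √(-138393) = 48 + 3*I*√15377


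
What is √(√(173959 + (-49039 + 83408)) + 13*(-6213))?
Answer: √(-80769 + 2*√52082) ≈ 283.39*I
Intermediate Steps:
√(√(173959 + (-49039 + 83408)) + 13*(-6213)) = √(√(173959 + 34369) - 80769) = √(√208328 - 80769) = √(2*√52082 - 80769) = √(-80769 + 2*√52082)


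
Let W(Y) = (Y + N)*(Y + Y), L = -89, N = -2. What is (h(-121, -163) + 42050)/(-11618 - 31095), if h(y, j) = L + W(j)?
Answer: -95751/42713 ≈ -2.2417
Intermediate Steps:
W(Y) = 2*Y*(-2 + Y) (W(Y) = (Y - 2)*(Y + Y) = (-2 + Y)*(2*Y) = 2*Y*(-2 + Y))
h(y, j) = -89 + 2*j*(-2 + j)
(h(-121, -163) + 42050)/(-11618 - 31095) = ((-89 + 2*(-163)*(-2 - 163)) + 42050)/(-11618 - 31095) = ((-89 + 2*(-163)*(-165)) + 42050)/(-42713) = ((-89 + 53790) + 42050)*(-1/42713) = (53701 + 42050)*(-1/42713) = 95751*(-1/42713) = -95751/42713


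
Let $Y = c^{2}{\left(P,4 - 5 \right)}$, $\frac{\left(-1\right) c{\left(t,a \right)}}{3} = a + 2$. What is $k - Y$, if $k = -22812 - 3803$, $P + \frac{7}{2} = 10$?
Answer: $-26624$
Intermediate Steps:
$P = \frac{13}{2}$ ($P = - \frac{7}{2} + 10 = \frac{13}{2} \approx 6.5$)
$k = -26615$ ($k = -22812 - 3803 = -26615$)
$c{\left(t,a \right)} = -6 - 3 a$ ($c{\left(t,a \right)} = - 3 \left(a + 2\right) = - 3 \left(2 + a\right) = -6 - 3 a$)
$Y = 9$ ($Y = \left(-6 - 3 \left(4 - 5\right)\right)^{2} = \left(-6 - -3\right)^{2} = \left(-6 + 3\right)^{2} = \left(-3\right)^{2} = 9$)
$k - Y = -26615 - 9 = -26624$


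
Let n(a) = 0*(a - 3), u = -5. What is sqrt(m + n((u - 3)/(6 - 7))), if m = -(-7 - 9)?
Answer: 4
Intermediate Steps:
m = 16 (m = -1*(-16) = 16)
n(a) = 0 (n(a) = 0*(-3 + a) = 0)
sqrt(m + n((u - 3)/(6 - 7))) = sqrt(16 + 0) = sqrt(16) = 4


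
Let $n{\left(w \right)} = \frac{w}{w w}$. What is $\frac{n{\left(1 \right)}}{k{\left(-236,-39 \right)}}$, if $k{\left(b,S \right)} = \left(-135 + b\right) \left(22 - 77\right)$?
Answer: $\frac{1}{20405} \approx 4.9008 \cdot 10^{-5}$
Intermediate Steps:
$n{\left(w \right)} = \frac{1}{w}$ ($n{\left(w \right)} = \frac{w}{w^{2}} = \frac{1}{w}$)
$k{\left(b,S \right)} = 7425 - 55 b$ ($k{\left(b,S \right)} = \left(-135 + b\right) \left(-55\right) = 7425 - 55 b$)
$\frac{n{\left(1 \right)}}{k{\left(-236,-39 \right)}} = \frac{1}{1 \left(7425 - -12980\right)} = 1 \frac{1}{7425 + 12980} = 1 \cdot \frac{1}{20405} = \frac{1}{20405}$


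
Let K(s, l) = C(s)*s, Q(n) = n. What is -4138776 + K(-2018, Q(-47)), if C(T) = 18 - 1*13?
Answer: -4148866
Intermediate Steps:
C(T) = 5 (C(T) = 18 - 13 = 5)
K(s, l) = 5*s
-4138776 + K(-2018, Q(-47)) = -4138776 + 5*(-2018) = -4138776 - 10090 = -4148866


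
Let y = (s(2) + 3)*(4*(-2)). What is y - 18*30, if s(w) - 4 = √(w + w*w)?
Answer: -596 - 8*√6 ≈ -615.60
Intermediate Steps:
s(w) = 4 + √(w + w²) (s(w) = 4 + √(w + w*w) = 4 + √(w + w²))
y = -56 - 8*√6 (y = ((4 + √(2*(1 + 2))) + 3)*(4*(-2)) = ((4 + √(2*3)) + 3)*(-8) = ((4 + √6) + 3)*(-8) = (7 + √6)*(-8) = -56 - 8*√6 ≈ -75.596)
y - 18*30 = (-56 - 8*√6) - 18*30 = (-56 - 8*√6) - 540 = -596 - 8*√6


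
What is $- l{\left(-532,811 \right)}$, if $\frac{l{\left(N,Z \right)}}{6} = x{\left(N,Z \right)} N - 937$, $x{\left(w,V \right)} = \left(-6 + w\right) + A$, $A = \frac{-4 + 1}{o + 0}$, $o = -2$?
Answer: $-1706886$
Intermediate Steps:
$A = \frac{3}{2}$ ($A = \frac{-4 + 1}{-2 + 0} = - \frac{3}{-2} = \left(-3\right) \left(- \frac{1}{2}\right) = \frac{3}{2} \approx 1.5$)
$x{\left(w,V \right)} = - \frac{9}{2} + w$ ($x{\left(w,V \right)} = \left(-6 + w\right) + \frac{3}{2} = - \frac{9}{2} + w$)
$l{\left(N,Z \right)} = -5622 + 6 N \left(- \frac{9}{2} + N\right)$ ($l{\left(N,Z \right)} = 6 \left(\left(- \frac{9}{2} + N\right) N - 937\right) = 6 \left(N \left(- \frac{9}{2} + N\right) - 937\right) = 6 \left(-937 + N \left(- \frac{9}{2} + N\right)\right) = -5622 + 6 N \left(- \frac{9}{2} + N\right)$)
$- l{\left(-532,811 \right)} = - (-5622 + 3 \left(-532\right) \left(-9 + 2 \left(-532\right)\right)) = - (-5622 + 3 \left(-532\right) \left(-9 - 1064\right)) = - (-5622 + 3 \left(-532\right) \left(-1073\right)) = - (-5622 + 1712508) = \left(-1\right) 1706886 = -1706886$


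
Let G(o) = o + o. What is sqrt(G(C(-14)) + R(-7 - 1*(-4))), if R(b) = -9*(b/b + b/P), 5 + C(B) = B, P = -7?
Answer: 2*I*sqrt(623)/7 ≈ 7.1314*I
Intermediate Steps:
C(B) = -5 + B
G(o) = 2*o
R(b) = -9 + 9*b/7 (R(b) = -9*(b/b + b/(-7)) = -9*(1 + b*(-1/7)) = -9*(1 - b/7) = -9 + 9*b/7)
sqrt(G(C(-14)) + R(-7 - 1*(-4))) = sqrt(2*(-5 - 14) + (-9 + 9*(-7 - 1*(-4))/7)) = sqrt(2*(-19) + (-9 + 9*(-7 + 4)/7)) = sqrt(-38 + (-9 + (9/7)*(-3))) = sqrt(-38 + (-9 - 27/7)) = sqrt(-38 - 90/7) = sqrt(-356/7) = 2*I*sqrt(623)/7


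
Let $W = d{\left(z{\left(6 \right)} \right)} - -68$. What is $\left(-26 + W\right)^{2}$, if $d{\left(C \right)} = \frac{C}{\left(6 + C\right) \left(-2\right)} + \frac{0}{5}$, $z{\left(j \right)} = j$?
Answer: $\frac{27889}{16} \approx 1743.1$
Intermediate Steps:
$d{\left(C \right)} = \frac{C}{-12 - 2 C}$ ($d{\left(C \right)} = \frac{C}{-12 - 2 C} + 0 \cdot \frac{1}{5} = \frac{C}{-12 - 2 C} + 0 = \frac{C}{-12 - 2 C}$)
$W = \frac{271}{4}$ ($W = \left(-1\right) 6 \frac{1}{12 + 2 \cdot 6} - -68 = \left(-1\right) 6 \frac{1}{12 + 12} + 68 = \left(-1\right) 6 \cdot \frac{1}{24} + 68 = - \frac{1}{4} + 68 = \frac{271}{4} \approx 67.75$)
$\left(-26 + W\right)^{2} = \left(-26 + \frac{271}{4}\right)^{2} = \left(\frac{167}{4}\right)^{2} = \frac{27889}{16}$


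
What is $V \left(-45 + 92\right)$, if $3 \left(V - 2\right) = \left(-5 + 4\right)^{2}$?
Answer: $\frac{329}{3} \approx 109.67$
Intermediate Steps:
$V = \frac{7}{3}$ ($V = 2 + \frac{\left(-5 + 4\right)^{2}}{3} = 2 + \frac{\left(-1\right)^{2}}{3} = 2 + \frac{1}{3} \cdot 1 = 2 + \frac{1}{3} = \frac{7}{3} \approx 2.3333$)
$V \left(-45 + 92\right) = \frac{7 \left(-45 + 92\right)}{3} = \frac{7}{3} \cdot 47 = \frac{329}{3}$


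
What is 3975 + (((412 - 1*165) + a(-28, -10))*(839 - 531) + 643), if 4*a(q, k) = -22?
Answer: 79000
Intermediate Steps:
a(q, k) = -11/2 (a(q, k) = (1/4)*(-22) = -11/2)
3975 + (((412 - 1*165) + a(-28, -10))*(839 - 531) + 643) = 3975 + (((412 - 1*165) - 11/2)*(839 - 531) + 643) = 3975 + (((412 - 165) - 11/2)*308 + 643) = 3975 + ((247 - 11/2)*308 + 643) = 3975 + ((483/2)*308 + 643) = 3975 + (74382 + 643) = 3975 + 75025 = 79000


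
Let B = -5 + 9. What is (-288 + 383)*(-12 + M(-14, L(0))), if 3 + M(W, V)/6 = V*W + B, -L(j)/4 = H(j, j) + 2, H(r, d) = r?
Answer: 63270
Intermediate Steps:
B = 4
L(j) = -8 - 4*j (L(j) = -4*(j + 2) = -4*(2 + j) = -8 - 4*j)
M(W, V) = 6 + 6*V*W (M(W, V) = -18 + 6*(V*W + 4) = -18 + 6*(4 + V*W) = -18 + (24 + 6*V*W) = 6 + 6*V*W)
(-288 + 383)*(-12 + M(-14, L(0))) = (-288 + 383)*(-12 + (6 + 6*(-8 - 4*0)*(-14))) = 95*(-12 + (6 + 6*(-8 + 0)*(-14))) = 95*(-12 + (6 + 6*(-8)*(-14))) = 95*(-12 + (6 + 672)) = 95*(-12 + 678) = 95*666 = 63270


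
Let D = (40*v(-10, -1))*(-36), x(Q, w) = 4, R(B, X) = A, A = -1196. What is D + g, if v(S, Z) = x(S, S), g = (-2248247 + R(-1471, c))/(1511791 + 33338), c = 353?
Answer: -8902192483/1545129 ≈ -5761.5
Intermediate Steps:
R(B, X) = -1196
g = -2249443/1545129 (g = (-2248247 - 1196)/(1511791 + 33338) = -2249443/1545129 ≈ -1.4558)
v(S, Z) = 4
D = -5760 (D = (40*4)*(-36) = 160*(-36) = -5760)
D + g = -5760 - 2249443/1545129 = -8902192483/1545129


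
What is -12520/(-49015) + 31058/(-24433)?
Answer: -4590214/4519183 ≈ -1.0157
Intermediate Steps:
-12520/(-49015) + 31058/(-24433) = -12520*(-1/49015) + 31058*(-1/24433) = 2504/9803 - 586/461 = -4590214/4519183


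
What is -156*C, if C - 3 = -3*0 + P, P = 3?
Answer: -936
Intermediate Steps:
C = 6 (C = 3 + (-3*0 + 3) = 3 + (0 + 3) = 3 + 3 = 6)
-156*C = -156*6 = -936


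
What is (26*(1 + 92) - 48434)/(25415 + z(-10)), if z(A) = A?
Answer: -46016/25405 ≈ -1.8113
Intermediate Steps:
(26*(1 + 92) - 48434)/(25415 + z(-10)) = (26*(1 + 92) - 48434)/(25415 - 10) = (26*93 - 48434)/25405 = (2418 - 48434)*(1/25405) = -46016*1/25405 = -46016/25405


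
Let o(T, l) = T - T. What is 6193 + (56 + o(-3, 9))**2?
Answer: 9329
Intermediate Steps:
o(T, l) = 0
6193 + (56 + o(-3, 9))**2 = 6193 + (56 + 0)**2 = 6193 + 56**2 = 6193 + 3136 = 9329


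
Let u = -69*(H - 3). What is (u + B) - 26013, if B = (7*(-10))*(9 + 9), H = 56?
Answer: -30930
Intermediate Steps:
u = -3657 (u = -69*(56 - 3) = -69*53 = -3657)
B = -1260 (B = -70*18 = -1260)
(u + B) - 26013 = (-3657 - 1260) - 26013 = -4917 - 26013 = -30930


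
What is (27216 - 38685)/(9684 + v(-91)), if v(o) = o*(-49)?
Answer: -11469/14143 ≈ -0.81093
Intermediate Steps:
v(o) = -49*o
(27216 - 38685)/(9684 + v(-91)) = (27216 - 38685)/(9684 - 49*(-91)) = -11469/(9684 + 4459) = -11469/14143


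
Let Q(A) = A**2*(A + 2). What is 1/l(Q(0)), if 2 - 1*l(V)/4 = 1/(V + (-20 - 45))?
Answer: 65/524 ≈ 0.12405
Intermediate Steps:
Q(A) = A**2*(2 + A)
l(V) = 8 - 4/(-65 + V) (l(V) = 8 - 4/(V + (-20 - 45)) = 8 - 4/(V - 65) = 8 - 4/(-65 + V))
1/l(Q(0)) = 1/(4*(-131 + 2*(0**2*(2 + 0)))/(-65 + 0**2*(2 + 0))) = 1/(4*(-131 + 2*(0*2))/(-65 + 0*2)) = 1/(4*(-131 + 2*0)/(-65 + 0)) = 1/(4*(-131 + 0)/(-65)) = 1/(4*(-1/65)*(-131)) = 1/(524/65) = 65/524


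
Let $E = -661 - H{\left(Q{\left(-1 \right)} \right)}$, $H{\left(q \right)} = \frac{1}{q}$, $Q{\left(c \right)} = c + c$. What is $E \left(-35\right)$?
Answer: $\frac{46235}{2} \approx 23118.0$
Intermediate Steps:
$Q{\left(c \right)} = 2 c$
$E = - \frac{1321}{2}$ ($E = -661 - \frac{1}{2 \left(-1\right)} = -661 - \frac{1}{-2} = -661 - - \frac{1}{2} = -661 + \frac{1}{2} = - \frac{1321}{2} \approx -660.5$)
$E \left(-35\right) = \left(- \frac{1321}{2}\right) \left(-35\right) = \frac{46235}{2}$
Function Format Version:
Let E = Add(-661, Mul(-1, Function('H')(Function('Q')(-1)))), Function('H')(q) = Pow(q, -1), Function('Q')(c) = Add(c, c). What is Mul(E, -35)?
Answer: Rational(46235, 2) ≈ 23118.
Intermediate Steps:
Function('Q')(c) = Mul(2, c)
E = Rational(-1321, 2) (E = Add(-661, Mul(-1, Pow(Mul(2, -1), -1))) = Add(-661, Mul(-1, Pow(-2, -1))) = Add(-661, Mul(-1, Rational(-1, 2))) = Add(-661, Rational(1, 2)) = Rational(-1321, 2) ≈ -660.50)
Mul(E, -35) = Mul(Rational(-1321, 2), -35) = Rational(46235, 2)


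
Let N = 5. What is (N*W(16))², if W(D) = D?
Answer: 6400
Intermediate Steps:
(N*W(16))² = (5*16)² = 80² = 6400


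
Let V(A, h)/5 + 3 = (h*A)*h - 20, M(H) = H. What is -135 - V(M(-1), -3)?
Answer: 25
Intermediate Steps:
V(A, h) = -115 + 5*A*h² (V(A, h) = -15 + 5*((h*A)*h - 20) = -15 + 5*((A*h)*h - 20) = -15 + 5*(A*h² - 20) = -15 + 5*(-20 + A*h²) = -15 + (-100 + 5*A*h²) = -115 + 5*A*h²)
-135 - V(M(-1), -3) = -135 - (-115 + 5*(-1)*(-3)²) = -135 - (-115 + 5*(-1)*9) = -135 - (-115 - 45) = -135 - 1*(-160) = -135 + 160 = 25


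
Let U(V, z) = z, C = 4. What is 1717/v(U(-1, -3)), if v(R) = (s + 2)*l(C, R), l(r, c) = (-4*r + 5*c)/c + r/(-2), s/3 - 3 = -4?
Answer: -5151/25 ≈ -206.04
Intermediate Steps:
s = -3 (s = 9 + 3*(-4) = 9 - 12 = -3)
l(r, c) = -r/2 + (-4*r + 5*c)/c (l(r, c) = (-4*r + 5*c)/c + r*(-½) = (-4*r + 5*c)/c - r/2 = -r/2 + (-4*r + 5*c)/c)
v(R) = -3 + 16/R (v(R) = (-3 + 2)*(5 - ½*4 - 4*4/R) = -(5 - 2 - 16/R) = -(3 - 16/R) = -3 + 16/R)
1717/v(U(-1, -3)) = 1717/(-3 + 16/(-3)) = 1717/(-3 + 16*(-⅓)) = 1717/(-3 - 16/3) = 1717/(-25/3) = 1717*(-3/25) = -5151/25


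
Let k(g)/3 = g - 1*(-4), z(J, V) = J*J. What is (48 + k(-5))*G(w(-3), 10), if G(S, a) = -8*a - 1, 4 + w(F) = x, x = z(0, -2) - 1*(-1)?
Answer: -3645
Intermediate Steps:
z(J, V) = J²
k(g) = 12 + 3*g (k(g) = 3*(g - 1*(-4)) = 3*(g + 4) = 3*(4 + g) = 12 + 3*g)
x = 1 (x = 0² - 1*(-1) = 0 + 1 = 1)
w(F) = -3 (w(F) = -4 + 1 = -3)
G(S, a) = -1 - 8*a
(48 + k(-5))*G(w(-3), 10) = (48 + (12 + 3*(-5)))*(-1 - 8*10) = (48 + (12 - 15))*(-1 - 80) = (48 - 3)*(-81) = 45*(-81) = -3645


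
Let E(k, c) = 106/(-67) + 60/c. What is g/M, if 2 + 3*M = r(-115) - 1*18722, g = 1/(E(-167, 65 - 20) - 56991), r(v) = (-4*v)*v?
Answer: 603/820470181384 ≈ 7.3494e-10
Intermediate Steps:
r(v) = -4*v²
E(k, c) = -106/67 + 60/c (E(k, c) = 106*(-1/67) + 60/c = -106/67 + 60/c)
g = -201/11455241 (g = 1/((-106/67 + 60/(65 - 20)) - 56991) = 1/((-106/67 + 60/45) - 56991) = 1/((-106/67 + 60*(1/45)) - 56991) = 1/((-106/67 + 4/3) - 56991) = 1/(-50/201 - 56991) = 1/(-11455241/201) = -201/11455241 ≈ -1.7547e-5)
M = -71624/3 (M = -⅔ + (-4*(-115)² - 1*18722)/3 = -⅔ + (-4*13225 - 18722)/3 = -⅔ + (-52900 - 18722)/3 = -⅔ + (⅓)*(-71622) = -⅔ - 23874 = -71624/3 ≈ -23875.)
g/M = -201/(11455241*(-71624/3)) = -201/11455241*(-3/71624) = 603/820470181384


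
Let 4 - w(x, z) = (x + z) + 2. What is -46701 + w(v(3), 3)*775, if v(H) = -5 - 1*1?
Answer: -42826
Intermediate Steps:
v(H) = -6 (v(H) = -5 - 1 = -6)
w(x, z) = 2 - x - z (w(x, z) = 4 - ((x + z) + 2) = 4 - (2 + x + z) = 4 + (-2 - x - z) = 2 - x - z)
-46701 + w(v(3), 3)*775 = -46701 + (2 - 1*(-6) - 1*3)*775 = -46701 + (2 + 6 - 3)*775 = -46701 + 5*775 = -46701 + 3875 = -42826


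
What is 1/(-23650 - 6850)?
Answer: -1/30500 ≈ -3.2787e-5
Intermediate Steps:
1/(-23650 - 6850) = 1/(-30500) = -1/30500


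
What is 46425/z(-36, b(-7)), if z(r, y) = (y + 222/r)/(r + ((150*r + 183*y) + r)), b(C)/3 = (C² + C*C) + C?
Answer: 12391853850/1601 ≈ 7.7401e+6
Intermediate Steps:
b(C) = 3*C + 6*C² (b(C) = 3*((C² + C*C) + C) = 3*((C² + C²) + C) = 3*(2*C² + C) = 3*(C + 2*C²) = 3*C + 6*C²)
z(r, y) = (y + 222/r)/(152*r + 183*y) (z(r, y) = (y + 222/r)/(r + (151*r + 183*y)) = (y + 222/r)/(152*r + 183*y))
46425/z(-36, b(-7)) = 46425/(((222 - 108*(-7)*(1 + 2*(-7)))/((-36)*(152*(-36) + 183*(3*(-7)*(1 + 2*(-7))))))) = 46425/((-(222 - 108*(-7)*(1 - 14))/(36*(-5472 + 183*(3*(-7)*(1 - 14)))))) = 46425/((-(222 - 108*(-7)*(-13))/(36*(-5472 + 183*(3*(-7)*(-13)))))) = 46425/((-(222 - 36*273)/(36*(-5472 + 183*273)))) = 46425/((-(222 - 9828)/(36*(-5472 + 49959)))) = 46425/((-1/36*(-9606)/44487)) = 46425/((-1/36*1/44487*(-9606))) = 46425/(1601/266922) = 46425*(266922/1601) = 12391853850/1601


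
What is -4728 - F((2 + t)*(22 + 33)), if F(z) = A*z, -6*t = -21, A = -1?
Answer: -8851/2 ≈ -4425.5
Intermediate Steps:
t = 7/2 (t = -1/6*(-21) = 7/2 ≈ 3.5000)
F(z) = -z
-4728 - F((2 + t)*(22 + 33)) = -4728 - (-1)*(2 + 7/2)*(22 + 33) = -4728 - (-1)*(11/2)*55 = -4728 - (-1)*605/2 = -4728 - 1*(-605/2) = -4728 + 605/2 = -8851/2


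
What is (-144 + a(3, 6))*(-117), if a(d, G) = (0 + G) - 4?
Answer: 16614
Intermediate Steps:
a(d, G) = -4 + G (a(d, G) = G - 4 = -4 + G)
(-144 + a(3, 6))*(-117) = (-144 + (-4 + 6))*(-117) = (-144 + 2)*(-117) = -142*(-117) = 16614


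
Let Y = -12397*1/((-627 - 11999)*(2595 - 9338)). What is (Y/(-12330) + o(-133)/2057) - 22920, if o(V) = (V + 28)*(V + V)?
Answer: -4496565092577867161/196301504343780 ≈ -22906.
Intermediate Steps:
o(V) = 2*V*(28 + V) (o(V) = (28 + V)*(2*V) = 2*V*(28 + V))
Y = -1127/7739738 (Y = -12397/((-6743*(-12626))) = -12397/85137118 = -12397*1/85137118 = -1127/7739738 ≈ -0.00014561)
(Y/(-12330) + o(-133)/2057) - 22920 = (-1127/7739738/(-12330) + (2*(-133)*(28 - 133))/2057) - 22920 = (-1127/7739738*(-1/12330) + (2*(-133)*(-105))*(1/2057)) - 22920 = (1127/95430969540 + 27930*(1/2057)) - 22920 = (1127/95430969540 + 27930/2057) - 22920 = 2665386981570439/196301504343780 - 22920 = -4496565092577867161/196301504343780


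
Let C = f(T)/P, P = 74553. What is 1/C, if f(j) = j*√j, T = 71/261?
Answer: 58374999*√2059/5041 ≈ 5.2546e+5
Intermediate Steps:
T = 71/261 (T = 71*(1/261) = 71/261 ≈ 0.27203)
f(j) = j^(3/2)
C = 71*√2059/1692874971 (C = (71/261)^(3/2)/74553 = (71*√2059/22707)*(1/74553) = 71*√2059/1692874971 ≈ 1.9031e-6)
1/C = 1/(71*√2059/1692874971) = 58374999*√2059/5041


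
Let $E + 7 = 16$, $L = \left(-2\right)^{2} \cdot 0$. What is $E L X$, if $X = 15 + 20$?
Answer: $0$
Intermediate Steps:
$X = 35$
$L = 0$ ($L = 4 \cdot 0 = 0$)
$E = 9$ ($E = -7 + 16 = 9$)
$E L X = 9 \cdot 0 \cdot 35 = 0 \cdot 35 = 0$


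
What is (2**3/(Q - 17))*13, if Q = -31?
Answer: -13/6 ≈ -2.1667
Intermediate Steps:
(2**3/(Q - 17))*13 = (2**3/(-31 - 17))*13 = (8/(-48))*13 = (8*(-1/48))*13 = -1/6*13 = -13/6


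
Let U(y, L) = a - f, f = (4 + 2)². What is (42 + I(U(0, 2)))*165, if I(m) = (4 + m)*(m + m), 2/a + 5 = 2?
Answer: 1206590/3 ≈ 4.0220e+5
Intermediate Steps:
a = -⅔ (a = 2/(-5 + 2) = 2/(-3) = 2*(-⅓) = -⅔ ≈ -0.66667)
f = 36 (f = 6² = 36)
U(y, L) = -110/3 (U(y, L) = -⅔ - 1*36 = -⅔ - 36 = -110/3)
I(m) = 2*m*(4 + m) (I(m) = (4 + m)*(2*m) = 2*m*(4 + m))
(42 + I(U(0, 2)))*165 = (42 + 2*(-110/3)*(4 - 110/3))*165 = (42 + 2*(-110/3)*(-98/3))*165 = (42 + 21560/9)*165 = (21938/9)*165 = 1206590/3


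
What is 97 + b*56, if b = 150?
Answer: 8497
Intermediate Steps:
97 + b*56 = 97 + 150*56 = 97 + 8400 = 8497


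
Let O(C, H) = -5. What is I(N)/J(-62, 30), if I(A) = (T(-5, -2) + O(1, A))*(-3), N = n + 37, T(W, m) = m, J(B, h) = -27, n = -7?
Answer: -7/9 ≈ -0.77778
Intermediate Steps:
N = 30 (N = -7 + 37 = 30)
I(A) = 21 (I(A) = (-2 - 5)*(-3) = -7*(-3) = 21)
I(N)/J(-62, 30) = 21/(-27) = 21*(-1/27) = -7/9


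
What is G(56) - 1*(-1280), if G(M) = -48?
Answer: 1232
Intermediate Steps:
G(56) - 1*(-1280) = -48 - 1*(-1280) = -48 + 1280 = 1232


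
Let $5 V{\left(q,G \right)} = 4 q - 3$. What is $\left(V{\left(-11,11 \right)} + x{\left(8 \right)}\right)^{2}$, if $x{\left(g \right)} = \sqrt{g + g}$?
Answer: $\frac{729}{25} \approx 29.16$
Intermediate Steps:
$V{\left(q,G \right)} = - \frac{3}{5} + \frac{4 q}{5}$ ($V{\left(q,G \right)} = \frac{4 q - 3}{5} = \frac{-3 + 4 q}{5} = - \frac{3}{5} + \frac{4 q}{5}$)
$x{\left(g \right)} = \sqrt{2} \sqrt{g}$ ($x{\left(g \right)} = \sqrt{2 g} = \sqrt{2} \sqrt{g}$)
$\left(V{\left(-11,11 \right)} + x{\left(8 \right)}\right)^{2} = \left(\left(- \frac{3}{5} + \frac{4}{5} \left(-11\right)\right) + \sqrt{2} \sqrt{8}\right)^{2} = \left(\left(- \frac{3}{5} - \frac{44}{5}\right) + \sqrt{2} \cdot 2 \sqrt{2}\right)^{2} = \left(- \frac{47}{5} + 4\right)^{2} = \left(- \frac{27}{5}\right)^{2} = \frac{729}{25}$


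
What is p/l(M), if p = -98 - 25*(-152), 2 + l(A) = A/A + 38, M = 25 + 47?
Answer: 3702/37 ≈ 100.05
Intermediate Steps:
M = 72
l(A) = 37 (l(A) = -2 + (A/A + 38) = -2 + (1 + 38) = -2 + 39 = 37)
p = 3702 (p = -98 + 3800 = 3702)
p/l(M) = 3702/37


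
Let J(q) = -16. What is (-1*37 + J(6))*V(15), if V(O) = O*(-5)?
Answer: 3975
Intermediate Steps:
V(O) = -5*O
(-1*37 + J(6))*V(15) = (-1*37 - 16)*(-5*15) = (-37 - 16)*(-75) = -53*(-75) = 3975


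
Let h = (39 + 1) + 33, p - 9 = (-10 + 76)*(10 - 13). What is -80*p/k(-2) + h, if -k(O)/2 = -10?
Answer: 829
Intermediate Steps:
k(O) = 20 (k(O) = -2*(-10) = 20)
p = -189 (p = 9 + (-10 + 76)*(10 - 13) = 9 + 66*(-3) = 9 - 198 = -189)
h = 73 (h = 40 + 33 = 73)
-80*p/k(-2) + h = -(-15120)/20 + 73 = -80*(-189/20) + 73 = 756 + 73 = 829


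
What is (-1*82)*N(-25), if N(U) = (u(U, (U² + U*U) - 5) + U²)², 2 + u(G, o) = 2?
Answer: -32031250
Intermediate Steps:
u(G, o) = 0 (u(G, o) = -2 + 2 = 0)
N(U) = U⁴ (N(U) = (0 + U²)² = (U²)² = U⁴)
(-1*82)*N(-25) = -1*82*(-25)⁴ = -82*390625 = -32031250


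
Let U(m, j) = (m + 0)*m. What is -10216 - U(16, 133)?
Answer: -10472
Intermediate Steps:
U(m, j) = m**2 (U(m, j) = m*m = m**2)
-10216 - U(16, 133) = -10216 - 1*16**2 = -10216 - 1*256 = -10216 - 256 = -10472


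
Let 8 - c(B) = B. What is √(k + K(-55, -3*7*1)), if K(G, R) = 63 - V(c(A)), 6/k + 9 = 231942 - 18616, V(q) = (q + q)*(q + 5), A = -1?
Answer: I*√8600281650519/213317 ≈ 13.748*I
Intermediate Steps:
c(B) = 8 - B
V(q) = 2*q*(5 + q) (V(q) = (2*q)*(5 + q) = 2*q*(5 + q))
k = 6/213317 (k = 6/(-9 + (231942 - 18616)) = 6/(-9 + 213326) = 6/213317 ≈ 2.8127e-5)
K(G, R) = -189 (K(G, R) = 63 - 2*(8 - 1*(-1))*(5 + (8 - 1*(-1))) = 63 - 2*(8 + 1)*(5 + (8 + 1)) = 63 - 2*9*(5 + 9) = 63 - 2*9*14 = 63 - 1*252 = 63 - 252 = -189)
√(k + K(-55, -3*7*1)) = √(6/213317 - 189) = √(-40316907/213317) = I*√8600281650519/213317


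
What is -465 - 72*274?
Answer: -20193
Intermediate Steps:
-465 - 72*274 = -465 - 19728 = -20193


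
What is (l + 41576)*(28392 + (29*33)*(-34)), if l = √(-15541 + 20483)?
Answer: -172374096 - 4146*√4942 ≈ -1.7267e+8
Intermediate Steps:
l = √4942 ≈ 70.299
(l + 41576)*(28392 + (29*33)*(-34)) = (√4942 + 41576)*(28392 + (29*33)*(-34)) = (41576 + √4942)*(28392 + 957*(-34)) = (41576 + √4942)*(28392 - 32538) = (41576 + √4942)*(-4146) = -172374096 - 4146*√4942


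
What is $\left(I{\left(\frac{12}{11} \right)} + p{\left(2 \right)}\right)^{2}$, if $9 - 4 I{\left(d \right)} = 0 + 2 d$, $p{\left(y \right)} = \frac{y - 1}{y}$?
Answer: $\frac{9409}{1936} \approx 4.86$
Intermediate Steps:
$p{\left(y \right)} = \frac{-1 + y}{y}$ ($p{\left(y \right)} = \frac{y - 1}{y} = \frac{-1 + y}{y}$)
$I{\left(d \right)} = \frac{9}{4} - \frac{d}{2}$ ($I{\left(d \right)} = \frac{9}{4} - \frac{0 + 2 d}{4} = \frac{9}{4} - \frac{2 d}{4} = \frac{9}{4} - \frac{d}{2}$)
$\left(I{\left(\frac{12}{11} \right)} + p{\left(2 \right)}\right)^{2} = \left(\left(\frac{9}{4} - \frac{12 \cdot \frac{1}{11}}{2}\right) + \frac{-1 + 2}{2}\right)^{2} = \left(\left(\frac{9}{4} - \frac{12 \cdot \frac{1}{11}}{2}\right) + \frac{1}{2} \cdot 1\right)^{2} = \left(\left(\frac{9}{4} - \frac{6}{11}\right) + \frac{1}{2}\right)^{2} = \left(\frac{75}{44} + \frac{1}{2}\right)^{2} = \left(\frac{97}{44}\right)^{2} = \frac{9409}{1936}$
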